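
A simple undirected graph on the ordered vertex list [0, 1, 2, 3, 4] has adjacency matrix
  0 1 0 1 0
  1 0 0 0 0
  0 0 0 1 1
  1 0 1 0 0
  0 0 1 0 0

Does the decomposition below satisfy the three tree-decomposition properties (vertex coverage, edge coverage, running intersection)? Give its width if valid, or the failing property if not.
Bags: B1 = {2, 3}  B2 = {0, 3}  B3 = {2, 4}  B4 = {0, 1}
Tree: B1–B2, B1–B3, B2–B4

Yes; width 1.

Vertex coverage: the bags together contain {0, 1, 2, 3, 4}, the full vertex set. Edge coverage: each edge of G has both endpoints in at least one bag. Running intersection: for every vertex, the bags containing it form a connected subtree. All three properties hold, so this is a valid tree decomposition of width max|bag| − 1 = 1, and hence tw(G) ≤ 1.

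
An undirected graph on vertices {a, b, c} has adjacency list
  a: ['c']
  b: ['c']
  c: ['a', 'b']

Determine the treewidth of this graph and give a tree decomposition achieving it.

Treewidth 1.
One such decomposition:
Bags: B1 = {a, c}  B2 = {b, c}
Tree: B1–B2

Every bag has size at most 2, so the width is 2 − 1 = 1 and tw(G) ≤ 1. Any graph with an edge has treewidth ≥ 1, and G has the edge a–c. The upper and lower bounds meet at 1, so that is the treewidth.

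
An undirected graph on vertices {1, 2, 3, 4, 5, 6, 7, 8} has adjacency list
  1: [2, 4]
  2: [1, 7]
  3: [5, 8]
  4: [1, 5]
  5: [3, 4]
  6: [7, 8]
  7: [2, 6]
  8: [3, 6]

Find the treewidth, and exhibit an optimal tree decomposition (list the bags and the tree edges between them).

Each bag holds 3 vertices, so the decomposition has width 2, which upper-bounds the treewidth. Since 8–6–7–2–1–4–5–3–8 is a cycle in G, G is not acyclic. Forests are exactly the graphs of treewidth ≤ 1, so tw(G) ≥ 2. Hence tw(G) = 2 exactly.

Treewidth 2.
Bags: B1 = {6, 7, 8}  B2 = {2, 7, 8}  B3 = {1, 2, 8}  B4 = {1, 4, 8}  B5 = {4, 5, 8}  B6 = {3, 5, 8}
Tree: B1–B2, B2–B3, B3–B4, B4–B5, B5–B6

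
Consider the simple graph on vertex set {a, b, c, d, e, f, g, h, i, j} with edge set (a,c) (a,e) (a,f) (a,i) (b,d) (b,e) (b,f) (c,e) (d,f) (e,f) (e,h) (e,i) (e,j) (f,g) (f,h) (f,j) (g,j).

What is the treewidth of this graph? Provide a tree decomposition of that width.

Every bag has size at most 3, so the width is 3 − 1 = 2 and tw(G) ≤ 2. For the lower bound, the 3 vertices {a, c, e} are pairwise adjacent, and any tree decomposition puts a clique entirely inside one bag — forcing width ≥ 2. Therefore the treewidth is 2.

Treewidth 2.
One optimal decomposition is:
Bags: B1 = {e, f, j}  B2 = {b, e, f}  B3 = {f, g, j}  B4 = {a, e, f}  B5 = {e, f, h}  B6 = {a, c, e}  B7 = {a, e, i}  B8 = {b, d, f}
Tree: B1–B2, B1–B3, B1–B4, B2–B5, B4–B6, B6–B7, B2–B8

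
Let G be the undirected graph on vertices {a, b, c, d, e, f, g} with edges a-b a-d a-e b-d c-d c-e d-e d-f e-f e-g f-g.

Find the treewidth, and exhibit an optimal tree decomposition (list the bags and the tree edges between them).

Treewidth 2.
One such decomposition:
Bags: B1 = {a, d, e}  B2 = {c, d, e}  B3 = {a, b, d}  B4 = {d, e, f}  B5 = {e, f, g}
Tree: B1–B2, B1–B3, B1–B4, B4–B5

The largest bag has 3 vertices, giving width 2; this decomposition certifies tw(G) ≤ 2. On the other hand G contains the 3-clique {d, e, f}. A clique must lie in a single bag of any decomposition, so no decomposition can have width below 2. Combining the bounds, tw(G) = 2.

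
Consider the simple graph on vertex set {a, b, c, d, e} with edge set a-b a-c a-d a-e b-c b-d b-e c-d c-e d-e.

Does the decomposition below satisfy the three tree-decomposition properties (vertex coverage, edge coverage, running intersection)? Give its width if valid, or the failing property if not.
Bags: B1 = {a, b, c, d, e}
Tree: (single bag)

Yes; width 4.

Checking the three conditions: (i) the bags cover all of {a, b, c, d, e}; (ii) for each edge, some bag contains both endpoints; (iii) the bags containing any fixed vertex form a subtree. All hold, so the decomposition is valid with width 5 − 1 = 4.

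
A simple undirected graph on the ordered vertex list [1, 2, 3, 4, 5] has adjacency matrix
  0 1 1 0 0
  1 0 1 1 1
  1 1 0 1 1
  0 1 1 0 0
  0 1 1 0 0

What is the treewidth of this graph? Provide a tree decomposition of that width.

Treewidth 2.
Bags: B1 = {2, 3, 4}  B2 = {2, 3, 5}  B3 = {1, 2, 3}
Tree: B1–B2, B2–B3

Each bag holds 3 vertices, so the decomposition has width 2, which upper-bounds the treewidth. Conversely, {1, 2, 3} is a clique of size 3, and the vertices of any clique must share a bag in every tree decomposition; so some bag has ≥ 3 vertices and tw(G) ≥ 2. The upper and lower bounds meet at 2, so that is the treewidth.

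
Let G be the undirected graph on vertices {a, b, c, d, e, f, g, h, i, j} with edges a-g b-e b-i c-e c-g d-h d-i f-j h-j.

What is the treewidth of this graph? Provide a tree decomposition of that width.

Every bag has size at most 2, so the width is 2 − 1 = 1 and tw(G) ≤ 1. Since G has at least one edge (e.g. f–j), it is not an edgeless graph, so tw(G) ≥ 1. Combining the bounds, tw(G) = 1.

Treewidth 1.
One such decomposition:
Bags: B1 = {f, j}  B2 = {h, j}  B3 = {d, h}  B4 = {d, i}  B5 = {b, i}  B6 = {b, e}  B7 = {c, e}  B8 = {c, g}  B9 = {a, g}
Tree: B1–B2, B2–B3, B3–B4, B4–B5, B5–B6, B6–B7, B7–B8, B8–B9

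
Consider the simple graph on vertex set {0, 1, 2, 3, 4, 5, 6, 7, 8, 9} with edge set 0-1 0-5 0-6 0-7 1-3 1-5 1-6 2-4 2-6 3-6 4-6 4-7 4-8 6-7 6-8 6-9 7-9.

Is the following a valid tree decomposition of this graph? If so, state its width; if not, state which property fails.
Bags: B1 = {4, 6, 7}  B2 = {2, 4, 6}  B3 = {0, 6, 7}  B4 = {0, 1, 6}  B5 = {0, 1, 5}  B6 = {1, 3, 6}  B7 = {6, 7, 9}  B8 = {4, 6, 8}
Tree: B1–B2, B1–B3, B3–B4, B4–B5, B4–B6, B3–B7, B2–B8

Yes; width 2.

Every vertex of G appears in some bag (union = {0, 1, 2, 3, 4, 5, 6, 7, 8, 9}); every edge is covered by a bag; and for each vertex v the set of bags containing v is connected in the bag tree. The decomposition is therefore valid. The largest bag has 3 vertices, so the width is 2.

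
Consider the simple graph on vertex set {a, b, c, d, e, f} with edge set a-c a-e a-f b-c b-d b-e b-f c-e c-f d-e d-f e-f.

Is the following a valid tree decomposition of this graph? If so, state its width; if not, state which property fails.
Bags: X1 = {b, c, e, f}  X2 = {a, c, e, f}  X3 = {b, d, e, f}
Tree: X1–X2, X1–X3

Yes; width 3.

Checking the three conditions: (i) the bags cover all of {a, b, c, d, e, f}; (ii) for each edge, some bag contains both endpoints; (iii) the bags containing any fixed vertex form a subtree. All hold, so the decomposition is valid with width 4 − 1 = 3.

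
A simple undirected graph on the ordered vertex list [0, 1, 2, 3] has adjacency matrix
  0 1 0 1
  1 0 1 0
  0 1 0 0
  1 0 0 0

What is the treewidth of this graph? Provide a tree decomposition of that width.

The largest bag has 2 vertices, giving width 1; this decomposition certifies tw(G) ≤ 1. Any graph with an edge has treewidth ≥ 1, and G has the edge 2–1. The upper and lower bounds meet at 1, so that is the treewidth.

Treewidth 1.
Bags: B1 = {1, 2}  B2 = {0, 1}  B3 = {0, 3}
Tree: B1–B2, B2–B3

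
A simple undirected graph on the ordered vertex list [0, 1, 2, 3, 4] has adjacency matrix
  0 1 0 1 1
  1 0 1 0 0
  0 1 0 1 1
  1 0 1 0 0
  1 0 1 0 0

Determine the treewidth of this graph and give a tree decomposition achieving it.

Treewidth 2.
One optimal decomposition is:
Bags: B1 = {0, 1, 2}  B2 = {0, 2, 3}  B3 = {0, 2, 4}
Tree: B1–B2, B2–B3

Each bag holds 3 vertices, so the decomposition has width 2, which upper-bounds the treewidth. The edges 0–1–2–3–0 form a cycle, so G is not a tree and its treewidth is at least 2. Hence tw(G) = 2 exactly.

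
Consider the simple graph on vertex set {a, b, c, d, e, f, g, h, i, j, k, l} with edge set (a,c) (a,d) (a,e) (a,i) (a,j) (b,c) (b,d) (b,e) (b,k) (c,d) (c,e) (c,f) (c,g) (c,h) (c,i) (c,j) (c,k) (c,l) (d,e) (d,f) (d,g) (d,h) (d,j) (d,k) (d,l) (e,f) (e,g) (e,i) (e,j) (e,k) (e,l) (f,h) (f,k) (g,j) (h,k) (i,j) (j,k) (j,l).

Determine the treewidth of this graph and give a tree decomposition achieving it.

Treewidth 4.
One such decomposition:
Bags: B1 = {c, d, e, j, k}  B2 = {c, d, e, g, j}  B3 = {c, d, e, f, k}  B4 = {c, d, e, j, l}  B5 = {c, d, f, h, k}  B6 = {b, c, d, e, k}  B7 = {a, c, d, e, j}  B8 = {a, c, e, i, j}
Tree: B1–B2, B1–B3, B2–B4, B3–B5, B3–B6, B4–B7, B7–B8

The largest bag has 5 vertices, giving width 4; this decomposition certifies tw(G) ≤ 4. On the other hand G contains the 5-clique {c, d, e, g, j}. A clique must lie in a single bag of any decomposition, so no decomposition can have width below 4. Hence tw(G) = 4 exactly.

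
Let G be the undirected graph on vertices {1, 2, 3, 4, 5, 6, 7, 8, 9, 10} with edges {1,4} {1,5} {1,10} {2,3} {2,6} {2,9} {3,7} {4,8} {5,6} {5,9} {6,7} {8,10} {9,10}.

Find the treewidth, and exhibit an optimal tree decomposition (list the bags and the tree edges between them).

Each bag holds 3 vertices, so the decomposition has width 2, which upper-bounds the treewidth. For the lower bound, G contains the cycle 8–4–1–10–8, so G is not a forest; only forests have treewidth ≤ 1, hence tw(G) ≥ 2. Therefore the treewidth is 2.

Treewidth 2.
One such decomposition:
Bags: B1 = {4, 8, 10}  B2 = {1, 4, 10}  B3 = {1, 9, 10}  B4 = {1, 5, 9}  B5 = {2, 5, 9}  B6 = {2, 5, 6}  B7 = {2, 3, 6}  B8 = {3, 6, 7}
Tree: B1–B2, B2–B3, B3–B4, B4–B5, B5–B6, B6–B7, B7–B8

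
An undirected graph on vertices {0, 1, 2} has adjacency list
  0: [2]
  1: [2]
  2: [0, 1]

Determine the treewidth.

1

A width-1 tree decomposition is:
Bags: B1 = {0, 2}  B2 = {1, 2}
Tree: B1–B2
Every bag has size at most 2, so the width is 2 − 1 = 1 and tw(G) ≤ 1. Since G has at least one edge (e.g. 2–0), it is not an edgeless graph, so tw(G) ≥ 1. Hence tw(G) = 1 exactly.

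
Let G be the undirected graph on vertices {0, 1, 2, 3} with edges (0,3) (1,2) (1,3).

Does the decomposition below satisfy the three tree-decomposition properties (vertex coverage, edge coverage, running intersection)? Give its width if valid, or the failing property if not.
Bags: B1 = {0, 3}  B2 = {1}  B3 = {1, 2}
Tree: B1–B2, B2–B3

A tree decomposition must satisfy three properties: every vertex lies in some bag; for every edge, both endpoints lie together in some bag; and for every vertex, the bags containing it form a connected subtree. Here edge (3,1) lies in no bag, so the decomposition is invalid.

No — edge (3,1) lies in no bag.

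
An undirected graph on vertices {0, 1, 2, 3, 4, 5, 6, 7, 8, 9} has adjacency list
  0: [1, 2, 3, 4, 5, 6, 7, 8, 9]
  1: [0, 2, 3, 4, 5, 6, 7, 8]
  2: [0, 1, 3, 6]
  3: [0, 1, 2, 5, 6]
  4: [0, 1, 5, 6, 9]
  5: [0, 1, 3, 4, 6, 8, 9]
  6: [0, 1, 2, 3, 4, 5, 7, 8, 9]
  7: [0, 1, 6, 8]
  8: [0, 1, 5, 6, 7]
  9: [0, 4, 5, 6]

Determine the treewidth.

A width-4 tree decomposition is:
Bags: B1 = {0, 1, 2, 3, 6}  B2 = {0, 1, 3, 5, 6}  B3 = {0, 1, 4, 5, 6}  B4 = {0, 1, 5, 6, 8}  B5 = {0, 1, 6, 7, 8}  B6 = {0, 4, 5, 6, 9}
Tree: B1–B2, B2–B3, B2–B4, B4–B5, B3–B6
Each bag holds 5 vertices, so the decomposition has width 4, which upper-bounds the treewidth. On the other hand G contains the 5-clique {0, 1, 2, 3, 6}. A clique must lie in a single bag of any decomposition, so no decomposition can have width below 4. Hence tw(G) = 4 exactly.

4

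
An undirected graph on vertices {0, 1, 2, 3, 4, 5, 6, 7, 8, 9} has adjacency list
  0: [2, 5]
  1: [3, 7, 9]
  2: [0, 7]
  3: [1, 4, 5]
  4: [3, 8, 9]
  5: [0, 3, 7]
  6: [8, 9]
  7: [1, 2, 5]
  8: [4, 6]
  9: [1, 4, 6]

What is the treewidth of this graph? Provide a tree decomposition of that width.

The largest bag has 3 vertices, giving width 2; this decomposition certifies tw(G) ≤ 2. The edges 6–8–4–9–6 form a cycle, so G is not a tree and its treewidth is at least 2. Combining the bounds, tw(G) = 2.

Treewidth 2.
One such decomposition:
Bags: B1 = {6, 8, 9}  B2 = {4, 8, 9}  B3 = {1, 4, 9}  B4 = {1, 3, 4}  B5 = {1, 3, 7}  B6 = {3, 5, 7}  B7 = {2, 5, 7}  B8 = {0, 2, 5}
Tree: B1–B2, B2–B3, B3–B4, B4–B5, B5–B6, B6–B7, B7–B8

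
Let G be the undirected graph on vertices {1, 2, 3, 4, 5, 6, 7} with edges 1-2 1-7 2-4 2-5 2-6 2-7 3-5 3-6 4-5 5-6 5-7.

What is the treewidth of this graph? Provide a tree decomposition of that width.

Each bag holds 3 vertices, so the decomposition has width 2, which upper-bounds the treewidth. For the lower bound, the 3 vertices {1, 2, 7} are pairwise adjacent, and any tree decomposition puts a clique entirely inside one bag — forcing width ≥ 2. Hence tw(G) = 2 exactly.

Treewidth 2.
Bags: B1 = {2, 5, 6}  B2 = {3, 5, 6}  B3 = {2, 5, 7}  B4 = {2, 4, 5}  B5 = {1, 2, 7}
Tree: B1–B2, B1–B3, B3–B4, B3–B5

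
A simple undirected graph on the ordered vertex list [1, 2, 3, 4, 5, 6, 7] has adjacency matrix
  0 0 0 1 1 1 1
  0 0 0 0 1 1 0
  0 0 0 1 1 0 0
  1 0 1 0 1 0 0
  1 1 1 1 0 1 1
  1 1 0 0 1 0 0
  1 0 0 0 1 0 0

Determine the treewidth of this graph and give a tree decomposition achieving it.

Treewidth 2.
One optimal decomposition is:
Bags: B1 = {1, 4, 5}  B2 = {1, 5, 6}  B3 = {1, 5, 7}  B4 = {2, 5, 6}  B5 = {3, 4, 5}
Tree: B1–B2, B2–B3, B2–B4, B1–B5

Every bag has size at most 3, so the width is 3 − 1 = 2 and tw(G) ≤ 2. For the lower bound, the 3 vertices {1, 4, 5} are pairwise adjacent, and any tree decomposition puts a clique entirely inside one bag — forcing width ≥ 2. Therefore the treewidth is 2.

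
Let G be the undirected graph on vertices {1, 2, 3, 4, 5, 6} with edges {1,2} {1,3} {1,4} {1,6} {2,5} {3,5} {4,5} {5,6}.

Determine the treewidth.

A width-2 tree decomposition is:
Bags: B1 = {1, 2, 5}  B2 = {1, 4, 5}  B3 = {1, 3, 5}  B4 = {1, 5, 6}
Tree: B1–B2, B2–B3, B3–B4
The largest bag has 3 vertices, giving width 2; this decomposition certifies tw(G) ≤ 2. Since 2–5–4–1–2 is a cycle in G, G is not acyclic. Forests are exactly the graphs of treewidth ≤ 1, so tw(G) ≥ 2. The upper and lower bounds meet at 2, so that is the treewidth.

2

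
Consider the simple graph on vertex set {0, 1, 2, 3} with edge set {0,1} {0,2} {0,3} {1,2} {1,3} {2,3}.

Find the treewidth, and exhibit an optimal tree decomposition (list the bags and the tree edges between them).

A single bag containing all 4 vertices is trivially a valid decomposition of width 3. On the other hand G contains the 4-clique {0, 1, 2, 3}. A clique must lie in a single bag of any decomposition, so no decomposition can have width below 3. Hence tw(G) = 3 exactly.

Treewidth 3.
Bags: B1 = {0, 1, 2, 3}
Tree: (single bag)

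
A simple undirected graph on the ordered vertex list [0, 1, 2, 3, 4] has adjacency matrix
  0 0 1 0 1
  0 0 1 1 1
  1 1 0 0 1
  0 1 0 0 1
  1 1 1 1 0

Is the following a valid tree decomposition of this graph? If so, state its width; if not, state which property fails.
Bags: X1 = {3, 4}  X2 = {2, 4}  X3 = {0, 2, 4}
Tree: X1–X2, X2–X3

A tree decomposition must satisfy three properties: every vertex lies in some bag; for every edge, both endpoints lie together in some bag; and for every vertex, the bags containing it form a connected subtree. Here vertex 1 appears in no bag, so the decomposition is invalid.

No — vertex 1 appears in no bag.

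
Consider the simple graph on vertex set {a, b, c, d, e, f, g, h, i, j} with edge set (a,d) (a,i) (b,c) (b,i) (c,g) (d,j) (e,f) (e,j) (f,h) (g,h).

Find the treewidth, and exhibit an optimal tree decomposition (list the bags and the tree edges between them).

Treewidth 2.
One optimal decomposition is:
Bags: B1 = {a, d, j}  B2 = {a, e, j}  B3 = {a, e, f}  B4 = {a, f, h}  B5 = {a, g, h}  B6 = {a, c, g}  B7 = {a, b, c}  B8 = {a, b, i}
Tree: B1–B2, B2–B3, B3–B4, B4–B5, B5–B6, B6–B7, B7–B8

Each bag holds 3 vertices, so the decomposition has width 2, which upper-bounds the treewidth. For the lower bound, G contains the cycle a–d–j–e–f–h–g–c–b–i–a, so G is not a forest; only forests have treewidth ≤ 1, hence tw(G) ≥ 2. Combining the bounds, tw(G) = 2.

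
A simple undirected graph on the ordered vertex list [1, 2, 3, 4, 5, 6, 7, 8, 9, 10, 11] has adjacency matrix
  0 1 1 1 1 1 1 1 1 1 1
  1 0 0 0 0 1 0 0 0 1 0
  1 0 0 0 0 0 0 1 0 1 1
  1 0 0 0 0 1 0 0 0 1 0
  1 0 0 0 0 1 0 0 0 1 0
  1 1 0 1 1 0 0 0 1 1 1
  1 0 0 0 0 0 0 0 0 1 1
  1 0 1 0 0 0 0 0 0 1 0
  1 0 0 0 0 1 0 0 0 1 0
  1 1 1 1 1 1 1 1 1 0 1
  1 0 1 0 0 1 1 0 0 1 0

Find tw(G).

A width-3 tree decomposition is:
Bags: B1 = {1, 3, 8, 10}  B2 = {1, 3, 10, 11}  B3 = {1, 6, 10, 11}  B4 = {1, 7, 10, 11}  B5 = {1, 6, 9, 10}  B6 = {1, 5, 6, 10}  B7 = {1, 2, 6, 10}  B8 = {1, 4, 6, 10}
Tree: B1–B2, B2–B3, B3–B4, B3–B5, B3–B6, B5–B7, B5–B8
Each bag holds 4 vertices, so the decomposition has width 3, which upper-bounds the treewidth. For the lower bound, the 4 vertices {1, 3, 8, 10} are pairwise adjacent, and any tree decomposition puts a clique entirely inside one bag — forcing width ≥ 3. Hence tw(G) = 3 exactly.

3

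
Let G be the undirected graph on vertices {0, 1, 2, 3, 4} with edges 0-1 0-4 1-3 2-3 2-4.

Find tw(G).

2

A width-2 tree decomposition is:
Bags: B1 = {1, 2, 3}  B2 = {1, 2, 4}  B3 = {0, 1, 4}
Tree: B1–B2, B2–B3
The largest bag has 3 vertices, giving width 2; this decomposition certifies tw(G) ≤ 2. Since 1–3–2–4–0–1 is a cycle in G, G is not acyclic. Forests are exactly the graphs of treewidth ≤ 1, so tw(G) ≥ 2. Combining the bounds, tw(G) = 2.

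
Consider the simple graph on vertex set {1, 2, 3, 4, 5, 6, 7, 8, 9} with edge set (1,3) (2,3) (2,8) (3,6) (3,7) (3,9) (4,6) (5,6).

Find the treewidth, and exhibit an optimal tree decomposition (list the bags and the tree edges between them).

Treewidth 1.
One such decomposition:
Bags: B1 = {2, 3}  B2 = {3, 6}  B3 = {5, 6}  B4 = {2, 8}  B5 = {3, 7}  B6 = {4, 6}  B7 = {1, 3}  B8 = {3, 9}
Tree: B1–B2, B2–B3, B1–B4, B1–B5, B2–B6, B5–B7, B5–B8

Each bag holds 2 vertices, so the decomposition has width 1, which upper-bounds the treewidth. Since G has at least one edge (e.g. 3–2), it is not an edgeless graph, so tw(G) ≥ 1. The upper and lower bounds meet at 1, so that is the treewidth.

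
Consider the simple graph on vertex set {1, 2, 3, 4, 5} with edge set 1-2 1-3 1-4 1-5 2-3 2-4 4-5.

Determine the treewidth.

2

A width-2 tree decomposition is:
Bags: B1 = {1, 4, 5}  B2 = {1, 2, 4}  B3 = {1, 2, 3}
Tree: B1–B2, B2–B3
Each bag holds 3 vertices, so the decomposition has width 2, which upper-bounds the treewidth. On the other hand G contains the 3-clique {1, 2, 3}. A clique must lie in a single bag of any decomposition, so no decomposition can have width below 2. Hence tw(G) = 2 exactly.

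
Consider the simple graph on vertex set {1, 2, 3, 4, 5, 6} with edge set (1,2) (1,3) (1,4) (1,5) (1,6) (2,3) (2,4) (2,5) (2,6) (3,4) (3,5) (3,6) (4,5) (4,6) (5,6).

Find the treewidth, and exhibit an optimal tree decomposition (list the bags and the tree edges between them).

With just one bag of size 6, the width is 6 − 1 = 5, so tw(G) ≤ 5. On the other hand G contains the 6-clique {1, 2, 3, 4, 5, 6}. A clique must lie in a single bag of any decomposition, so no decomposition can have width below 5. Hence tw(G) = 5 exactly.

Treewidth 5.
One optimal decomposition is:
Bags: B1 = {1, 2, 3, 4, 5, 6}
Tree: (single bag)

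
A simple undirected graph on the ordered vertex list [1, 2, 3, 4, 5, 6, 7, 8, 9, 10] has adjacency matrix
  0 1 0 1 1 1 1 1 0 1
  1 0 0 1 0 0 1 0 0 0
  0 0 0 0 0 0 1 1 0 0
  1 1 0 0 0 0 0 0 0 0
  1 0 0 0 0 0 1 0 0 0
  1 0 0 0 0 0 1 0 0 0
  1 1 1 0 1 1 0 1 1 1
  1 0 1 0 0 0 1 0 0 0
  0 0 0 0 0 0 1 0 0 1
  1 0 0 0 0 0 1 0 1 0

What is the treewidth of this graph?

A width-2 tree decomposition is:
Bags: B1 = {7, 9, 10}  B2 = {1, 7, 10}  B3 = {1, 7, 8}  B4 = {1, 6, 7}  B5 = {1, 5, 7}  B6 = {1, 2, 7}  B7 = {3, 7, 8}  B8 = {1, 2, 4}
Tree: B1–B2, B2–B3, B2–B4, B4–B5, B4–B6, B3–B7, B6–B8
Each bag holds 3 vertices, so the decomposition has width 2, which upper-bounds the treewidth. For the lower bound, the 3 vertices {1, 2, 4} are pairwise adjacent, and any tree decomposition puts a clique entirely inside one bag — forcing width ≥ 2. Combining the bounds, tw(G) = 2.

2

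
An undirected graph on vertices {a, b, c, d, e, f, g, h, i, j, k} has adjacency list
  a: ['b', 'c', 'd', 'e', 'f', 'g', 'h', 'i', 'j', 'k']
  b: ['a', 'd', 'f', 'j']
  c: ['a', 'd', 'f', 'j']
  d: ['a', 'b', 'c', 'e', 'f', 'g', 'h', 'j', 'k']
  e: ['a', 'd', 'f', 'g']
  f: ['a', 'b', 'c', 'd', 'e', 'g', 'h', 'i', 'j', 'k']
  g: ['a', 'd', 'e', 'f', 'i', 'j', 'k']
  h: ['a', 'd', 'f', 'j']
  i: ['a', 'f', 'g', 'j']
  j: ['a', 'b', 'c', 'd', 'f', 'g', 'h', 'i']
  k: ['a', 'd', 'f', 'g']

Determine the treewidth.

4

A width-4 tree decomposition is:
Bags: B1 = {a, d, f, g, j}  B2 = {a, f, g, i, j}  B3 = {a, d, e, f, g}  B4 = {a, d, f, h, j}  B5 = {a, b, d, f, j}  B6 = {a, c, d, f, j}  B7 = {a, d, f, g, k}
Tree: B1–B2, B1–B3, B1–B4, B1–B5, B1–B6, B1–B7
Each bag holds 5 vertices, so the decomposition has width 4, which upper-bounds the treewidth. For the lower bound, the 5 vertices {a, d, f, g, j} are pairwise adjacent, and any tree decomposition puts a clique entirely inside one bag — forcing width ≥ 4. Hence tw(G) = 4 exactly.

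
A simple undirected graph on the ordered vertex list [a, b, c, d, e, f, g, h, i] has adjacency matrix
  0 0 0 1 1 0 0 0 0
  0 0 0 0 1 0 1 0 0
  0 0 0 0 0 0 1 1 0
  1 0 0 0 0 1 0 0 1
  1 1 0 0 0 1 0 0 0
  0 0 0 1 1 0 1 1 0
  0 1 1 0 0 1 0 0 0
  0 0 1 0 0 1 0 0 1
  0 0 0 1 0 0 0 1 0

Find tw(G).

A width-3 tree decomposition is:
Bags: B1 = {b, c, g, h}  B2 = {b, f, g, h}  B3 = {b, e, f, h}  B4 = {e, f, h, i}  B5 = {d, e, f, i}  B6 = {a, d, e, i}
Tree: B1–B2, B2–B3, B3–B4, B4–B5, B5–B6
The largest bag has 4 vertices, giving width 3; this decomposition certifies tw(G) ≤ 3. For the lower bound: the 4 vertex sets {b,c,g}, {h}, {f}, {a,d,e,i} are disjoint, each induces a connected subgraph, and every pair is joined by at least one edge of G. Contracting each set to a single vertex therefore yields K_{4} as a minor, and since treewidth is minor-monotone, tw(G) ≥ tw(K_{4}) = 3. Hence tw(G) = 3 exactly.

3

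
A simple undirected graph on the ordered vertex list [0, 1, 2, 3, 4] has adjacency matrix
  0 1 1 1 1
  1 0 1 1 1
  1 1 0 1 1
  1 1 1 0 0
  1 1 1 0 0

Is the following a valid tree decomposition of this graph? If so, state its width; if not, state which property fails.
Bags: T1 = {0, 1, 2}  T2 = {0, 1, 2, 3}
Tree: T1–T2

A tree decomposition must satisfy three properties: every vertex lies in some bag; for every edge, both endpoints lie together in some bag; and for every vertex, the bags containing it form a connected subtree. Here vertex 4 appears in no bag, so the decomposition is invalid.

No — vertex 4 appears in no bag.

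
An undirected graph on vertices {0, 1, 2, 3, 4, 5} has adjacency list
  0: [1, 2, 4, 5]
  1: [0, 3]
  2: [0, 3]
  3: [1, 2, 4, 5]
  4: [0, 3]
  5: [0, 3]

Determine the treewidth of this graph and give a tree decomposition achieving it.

Treewidth 2.
One such decomposition:
Bags: B1 = {0, 3, 4}  B2 = {0, 1, 3}  B3 = {0, 2, 3}  B4 = {0, 3, 5}
Tree: B1–B2, B2–B3, B3–B4

Each bag holds 3 vertices, so the decomposition has width 2, which upper-bounds the treewidth. The edges 4–0–1–3–4 form a cycle, so G is not a tree and its treewidth is at least 2. Hence tw(G) = 2 exactly.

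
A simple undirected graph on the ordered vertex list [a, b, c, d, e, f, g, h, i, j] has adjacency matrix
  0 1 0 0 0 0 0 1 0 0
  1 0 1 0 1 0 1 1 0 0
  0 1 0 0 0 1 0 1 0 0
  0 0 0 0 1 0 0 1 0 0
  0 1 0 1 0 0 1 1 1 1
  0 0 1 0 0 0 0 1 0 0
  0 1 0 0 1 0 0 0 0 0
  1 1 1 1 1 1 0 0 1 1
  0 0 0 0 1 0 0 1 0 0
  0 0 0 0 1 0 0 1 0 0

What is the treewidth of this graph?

2

A width-2 tree decomposition is:
Bags: B1 = {b, e, h}  B2 = {d, e, h}  B3 = {e, h, j}  B4 = {b, e, g}  B5 = {e, h, i}  B6 = {b, c, h}  B7 = {a, b, h}  B8 = {c, f, h}
Tree: B1–B2, B2–B3, B1–B4, B2–B5, B1–B6, B6–B7, B6–B8
Every bag has size at most 3, so the width is 3 − 1 = 2 and tw(G) ≤ 2. For the lower bound, the 3 vertices {b, e, g} are pairwise adjacent, and any tree decomposition puts a clique entirely inside one bag — forcing width ≥ 2. Hence tw(G) = 2 exactly.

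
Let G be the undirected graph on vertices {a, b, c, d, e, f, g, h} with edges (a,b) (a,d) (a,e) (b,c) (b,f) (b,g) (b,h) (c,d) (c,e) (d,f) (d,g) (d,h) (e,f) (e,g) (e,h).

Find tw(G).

3

A width-3 tree decomposition is:
Bags: B1 = {a, b, d, e}  B2 = {b, d, e, f}  B3 = {b, c, d, e}  B4 = {b, d, e, g}  B5 = {b, d, e, h}
Tree: B1–B2, B2–B3, B3–B4, B4–B5
Every bag has size at most 4, so the width is 4 − 1 = 3 and tw(G) ≤ 3. For the lower bound: the 4 vertex sets {a,d}, {b,f}, {e}, {c} are disjoint, each induces a connected subgraph, and every pair is joined by at least one edge of G. Contracting each set to a single vertex therefore yields K_{4} as a minor, and since treewidth is minor-monotone, tw(G) ≥ tw(K_{4}) = 3. Hence tw(G) = 3 exactly.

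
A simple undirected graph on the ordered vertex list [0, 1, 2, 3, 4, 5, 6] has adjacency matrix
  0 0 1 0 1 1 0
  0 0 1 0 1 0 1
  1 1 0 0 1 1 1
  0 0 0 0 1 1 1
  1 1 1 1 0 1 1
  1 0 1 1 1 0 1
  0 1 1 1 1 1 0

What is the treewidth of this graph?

A width-3 tree decomposition is:
Bags: B1 = {3, 4, 5, 6}  B2 = {2, 4, 5, 6}  B3 = {1, 2, 4, 6}  B4 = {0, 2, 4, 5}
Tree: B1–B2, B2–B3, B2–B4
Every bag has size at most 4, so the width is 4 − 1 = 3 and tw(G) ≤ 3. Conversely, {1, 2, 4, 6} is a clique of size 4, and the vertices of any clique must share a bag in every tree decomposition; so some bag has ≥ 4 vertices and tw(G) ≥ 3. Hence tw(G) = 3 exactly.

3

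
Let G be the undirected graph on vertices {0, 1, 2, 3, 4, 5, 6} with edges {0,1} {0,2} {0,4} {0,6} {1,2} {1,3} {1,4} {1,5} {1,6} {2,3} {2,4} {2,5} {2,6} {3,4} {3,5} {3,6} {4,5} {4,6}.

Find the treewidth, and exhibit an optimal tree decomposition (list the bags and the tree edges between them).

Treewidth 4.
Bags: B1 = {1, 2, 3, 4, 6}  B2 = {0, 1, 2, 4, 6}  B3 = {1, 2, 3, 4, 5}
Tree: B1–B2, B1–B3

The largest bag has 5 vertices, giving width 4; this decomposition certifies tw(G) ≤ 4. On the other hand G contains the 5-clique {0, 1, 2, 4, 6}. A clique must lie in a single bag of any decomposition, so no decomposition can have width below 4. The upper and lower bounds meet at 4, so that is the treewidth.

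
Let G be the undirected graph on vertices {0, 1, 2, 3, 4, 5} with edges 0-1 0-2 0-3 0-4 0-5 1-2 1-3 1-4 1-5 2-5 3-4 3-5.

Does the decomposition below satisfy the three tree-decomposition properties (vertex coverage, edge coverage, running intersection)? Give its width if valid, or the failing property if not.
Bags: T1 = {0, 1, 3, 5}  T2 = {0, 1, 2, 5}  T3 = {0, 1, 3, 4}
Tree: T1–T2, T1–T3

Yes; width 3.

Checking the three conditions: (i) the bags cover all of {0, 1, 2, 3, 4, 5}; (ii) for each edge, some bag contains both endpoints; (iii) the bags containing any fixed vertex form a subtree. All hold, so the decomposition is valid with width 4 − 1 = 3.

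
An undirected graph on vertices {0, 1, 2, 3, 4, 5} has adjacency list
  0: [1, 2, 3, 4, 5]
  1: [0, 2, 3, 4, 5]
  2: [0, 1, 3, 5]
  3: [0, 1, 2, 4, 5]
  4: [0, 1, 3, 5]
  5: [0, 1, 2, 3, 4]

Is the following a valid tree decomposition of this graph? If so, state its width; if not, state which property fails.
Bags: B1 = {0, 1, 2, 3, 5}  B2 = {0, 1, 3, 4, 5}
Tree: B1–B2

Yes; width 4.

Vertex coverage: the bags together contain {0, 1, 2, 3, 4, 5}, the full vertex set. Edge coverage: each edge of G has both endpoints in at least one bag. Running intersection: for every vertex, the bags containing it form a connected subtree. All three properties hold, so this is a valid tree decomposition of width max|bag| − 1 = 4, and hence tw(G) ≤ 4.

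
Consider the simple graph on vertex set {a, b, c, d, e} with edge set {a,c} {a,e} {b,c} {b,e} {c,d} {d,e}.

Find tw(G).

A width-2 tree decomposition is:
Bags: B1 = {c, d, e}  B2 = {b, c, e}  B3 = {a, c, e}
Tree: B1–B2, B2–B3
The largest bag has 3 vertices, giving width 2; this decomposition certifies tw(G) ≤ 2. The edges e–d–c–b–e form a cycle, so G is not a tree and its treewidth is at least 2. Hence tw(G) = 2 exactly.

2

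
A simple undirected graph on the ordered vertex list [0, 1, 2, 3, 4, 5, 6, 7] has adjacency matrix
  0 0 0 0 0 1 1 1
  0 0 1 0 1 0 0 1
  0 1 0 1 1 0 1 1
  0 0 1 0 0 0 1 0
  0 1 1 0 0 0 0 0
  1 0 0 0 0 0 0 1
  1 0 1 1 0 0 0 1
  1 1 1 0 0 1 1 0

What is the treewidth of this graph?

2

A width-2 tree decomposition is:
Bags: B1 = {0, 5, 7}  B2 = {0, 6, 7}  B3 = {2, 6, 7}  B4 = {1, 2, 7}  B5 = {1, 2, 4}  B6 = {2, 3, 6}
Tree: B1–B2, B2–B3, B3–B4, B4–B5, B3–B6
The largest bag has 3 vertices, giving width 2; this decomposition certifies tw(G) ≤ 2. For the lower bound, the 3 vertices {0, 5, 7} are pairwise adjacent, and any tree decomposition puts a clique entirely inside one bag — forcing width ≥ 2. Combining the bounds, tw(G) = 2.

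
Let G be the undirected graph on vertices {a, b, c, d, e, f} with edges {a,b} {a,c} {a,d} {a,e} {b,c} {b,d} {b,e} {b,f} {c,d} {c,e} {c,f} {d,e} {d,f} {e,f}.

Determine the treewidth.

4

A width-4 tree decomposition is:
Bags: B1 = {a, b, c, d, e}  B2 = {b, c, d, e, f}
Tree: B1–B2
Every bag has size at most 5, so the width is 5 − 1 = 4 and tw(G) ≤ 4. Conversely, {b, c, d, e, f} is a clique of size 5, and the vertices of any clique must share a bag in every tree decomposition; so some bag has ≥ 5 vertices and tw(G) ≥ 4. Hence tw(G) = 4 exactly.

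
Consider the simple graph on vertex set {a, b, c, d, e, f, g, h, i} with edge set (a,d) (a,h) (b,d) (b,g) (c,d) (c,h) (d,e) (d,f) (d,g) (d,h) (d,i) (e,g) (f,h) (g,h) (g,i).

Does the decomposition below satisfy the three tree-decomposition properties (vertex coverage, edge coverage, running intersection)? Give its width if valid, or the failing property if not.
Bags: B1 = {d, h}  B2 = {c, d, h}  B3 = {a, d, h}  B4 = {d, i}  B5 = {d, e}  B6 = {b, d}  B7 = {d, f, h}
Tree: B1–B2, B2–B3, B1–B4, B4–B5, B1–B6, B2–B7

A tree decomposition must satisfy three properties: every vertex lies in some bag; for every edge, both endpoints lie together in some bag; and for every vertex, the bags containing it form a connected subtree. Here vertex g appears in no bag, so the decomposition is invalid.

No — vertex g appears in no bag.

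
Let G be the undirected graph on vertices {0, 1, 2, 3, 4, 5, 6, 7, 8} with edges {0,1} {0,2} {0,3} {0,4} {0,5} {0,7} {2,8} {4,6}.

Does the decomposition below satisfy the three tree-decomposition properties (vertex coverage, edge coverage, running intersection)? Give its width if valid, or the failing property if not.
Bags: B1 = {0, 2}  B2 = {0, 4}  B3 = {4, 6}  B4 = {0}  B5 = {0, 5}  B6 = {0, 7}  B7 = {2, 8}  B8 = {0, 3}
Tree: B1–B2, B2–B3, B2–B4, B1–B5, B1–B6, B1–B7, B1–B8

No — vertex 1 appears in no bag.

A tree decomposition must satisfy three properties: every vertex lies in some bag; for every edge, both endpoints lie together in some bag; and for every vertex, the bags containing it form a connected subtree. Here vertex 1 appears in no bag, so the decomposition is invalid.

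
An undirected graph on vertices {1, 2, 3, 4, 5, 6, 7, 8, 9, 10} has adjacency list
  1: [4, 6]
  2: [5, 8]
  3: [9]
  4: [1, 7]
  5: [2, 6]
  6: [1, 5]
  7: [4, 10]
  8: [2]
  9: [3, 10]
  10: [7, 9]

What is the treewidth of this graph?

A width-1 tree decomposition is:
Bags: B1 = {2, 8}  B2 = {2, 5}  B3 = {5, 6}  B4 = {1, 6}  B5 = {1, 4}  B6 = {4, 7}  B7 = {7, 10}  B8 = {9, 10}  B9 = {3, 9}
Tree: B1–B2, B2–B3, B3–B4, B4–B5, B5–B6, B6–B7, B7–B8, B8–B9
The largest bag has 2 vertices, giving width 1; this decomposition certifies tw(G) ≤ 1. Since G has at least one edge (e.g. 8–2), it is not an edgeless graph, so tw(G) ≥ 1. The upper and lower bounds meet at 1, so that is the treewidth.

1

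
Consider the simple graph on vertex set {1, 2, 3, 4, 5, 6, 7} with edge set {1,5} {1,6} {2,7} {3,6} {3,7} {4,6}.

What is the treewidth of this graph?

A width-1 tree decomposition is:
Bags: B1 = {1, 6}  B2 = {3, 6}  B3 = {3, 7}  B4 = {1, 5}  B5 = {4, 6}  B6 = {2, 7}
Tree: B1–B2, B2–B3, B1–B4, B1–B5, B3–B6
Each bag holds 2 vertices, so the decomposition has width 1, which upper-bounds the treewidth. Since G has at least one edge (e.g. 1–6), it is not an edgeless graph, so tw(G) ≥ 1. The upper and lower bounds meet at 1, so that is the treewidth.

1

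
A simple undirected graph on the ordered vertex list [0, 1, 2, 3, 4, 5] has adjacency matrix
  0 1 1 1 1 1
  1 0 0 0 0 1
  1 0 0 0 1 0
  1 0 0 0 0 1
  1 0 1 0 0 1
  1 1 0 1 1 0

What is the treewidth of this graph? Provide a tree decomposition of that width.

Every bag has size at most 3, so the width is 3 − 1 = 2 and tw(G) ≤ 2. For the lower bound, the 3 vertices {0, 2, 4} are pairwise adjacent, and any tree decomposition puts a clique entirely inside one bag — forcing width ≥ 2. Therefore the treewidth is 2.

Treewidth 2.
Bags: B1 = {0, 3, 5}  B2 = {0, 4, 5}  B3 = {0, 1, 5}  B4 = {0, 2, 4}
Tree: B1–B2, B1–B3, B2–B4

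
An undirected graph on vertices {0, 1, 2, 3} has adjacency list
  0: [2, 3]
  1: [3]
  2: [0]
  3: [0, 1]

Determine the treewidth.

1

A width-1 tree decomposition is:
Bags: B1 = {0, 3}  B2 = {0, 2}  B3 = {1, 3}
Tree: B1–B2, B1–B3
The largest bag has 2 vertices, giving width 1; this decomposition certifies tw(G) ≤ 1. Any graph with an edge has treewidth ≥ 1, and G has the edge 0–3. Therefore the treewidth is 1.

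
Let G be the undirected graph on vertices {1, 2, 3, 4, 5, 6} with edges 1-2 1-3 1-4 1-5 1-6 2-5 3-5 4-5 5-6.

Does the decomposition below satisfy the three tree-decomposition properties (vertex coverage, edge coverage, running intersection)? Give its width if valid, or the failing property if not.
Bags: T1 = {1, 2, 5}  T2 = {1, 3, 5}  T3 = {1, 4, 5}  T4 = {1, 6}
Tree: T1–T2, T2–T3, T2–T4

No — edge (5,6) lies in no bag.

A tree decomposition must satisfy three properties: every vertex lies in some bag; for every edge, both endpoints lie together in some bag; and for every vertex, the bags containing it form a connected subtree. Here edge (5,6) lies in no bag, so the decomposition is invalid.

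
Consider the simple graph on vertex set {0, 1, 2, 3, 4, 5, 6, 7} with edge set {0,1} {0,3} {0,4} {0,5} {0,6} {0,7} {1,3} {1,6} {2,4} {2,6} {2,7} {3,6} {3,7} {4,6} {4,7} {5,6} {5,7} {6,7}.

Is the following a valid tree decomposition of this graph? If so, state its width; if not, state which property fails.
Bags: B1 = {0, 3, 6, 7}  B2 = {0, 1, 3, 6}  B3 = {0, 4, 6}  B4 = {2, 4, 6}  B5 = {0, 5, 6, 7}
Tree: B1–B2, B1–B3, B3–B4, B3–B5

No — edge (7,4) lies in no bag.

A tree decomposition must satisfy three properties: every vertex lies in some bag; for every edge, both endpoints lie together in some bag; and for every vertex, the bags containing it form a connected subtree. Here edge (7,4) lies in no bag, so the decomposition is invalid.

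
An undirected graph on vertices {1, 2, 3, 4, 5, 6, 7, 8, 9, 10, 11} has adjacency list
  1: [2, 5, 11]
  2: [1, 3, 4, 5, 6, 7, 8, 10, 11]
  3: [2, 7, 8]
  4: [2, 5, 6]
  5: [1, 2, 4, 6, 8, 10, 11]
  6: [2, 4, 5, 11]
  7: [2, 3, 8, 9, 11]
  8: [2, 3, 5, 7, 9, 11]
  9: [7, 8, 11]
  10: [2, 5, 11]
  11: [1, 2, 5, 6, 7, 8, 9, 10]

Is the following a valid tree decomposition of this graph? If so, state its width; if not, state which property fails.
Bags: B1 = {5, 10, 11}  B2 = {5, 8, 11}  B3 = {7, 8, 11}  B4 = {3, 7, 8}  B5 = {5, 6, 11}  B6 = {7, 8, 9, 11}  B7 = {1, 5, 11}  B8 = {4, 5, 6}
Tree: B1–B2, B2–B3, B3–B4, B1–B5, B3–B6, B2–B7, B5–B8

A tree decomposition must satisfy three properties: every vertex lies in some bag; for every edge, both endpoints lie together in some bag; and for every vertex, the bags containing it form a connected subtree. Here vertex 2 appears in no bag, so the decomposition is invalid.

No — vertex 2 appears in no bag.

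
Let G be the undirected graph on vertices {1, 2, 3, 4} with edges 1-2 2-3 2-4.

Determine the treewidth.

A width-1 tree decomposition is:
Bags: B1 = {1, 2}  B2 = {2, 4}  B3 = {2, 3}
Tree: B1–B2, B1–B3
Each bag holds 2 vertices, so the decomposition has width 1, which upper-bounds the treewidth. Since G has at least one edge (e.g. 2–1), it is not an edgeless graph, so tw(G) ≥ 1. Therefore the treewidth is 1.

1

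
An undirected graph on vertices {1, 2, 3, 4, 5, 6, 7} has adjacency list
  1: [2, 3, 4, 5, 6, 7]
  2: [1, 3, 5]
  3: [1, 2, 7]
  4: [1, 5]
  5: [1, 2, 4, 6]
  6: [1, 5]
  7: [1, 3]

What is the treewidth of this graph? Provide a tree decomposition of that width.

Each bag holds 3 vertices, so the decomposition has width 2, which upper-bounds the treewidth. For the lower bound, the 3 vertices {1, 2, 3} are pairwise adjacent, and any tree decomposition puts a clique entirely inside one bag — forcing width ≥ 2. Hence tw(G) = 2 exactly.

Treewidth 2.
One such decomposition:
Bags: B1 = {1, 2, 5}  B2 = {1, 5, 6}  B3 = {1, 4, 5}  B4 = {1, 2, 3}  B5 = {1, 3, 7}
Tree: B1–B2, B1–B3, B1–B4, B4–B5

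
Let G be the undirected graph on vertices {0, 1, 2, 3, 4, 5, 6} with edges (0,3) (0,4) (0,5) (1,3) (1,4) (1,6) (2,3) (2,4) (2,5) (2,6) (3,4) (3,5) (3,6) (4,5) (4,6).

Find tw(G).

A width-3 tree decomposition is:
Bags: B1 = {2, 3, 4, 5}  B2 = {2, 3, 4, 6}  B3 = {1, 3, 4, 6}  B4 = {0, 3, 4, 5}
Tree: B1–B2, B2–B3, B1–B4
Each bag holds 4 vertices, so the decomposition has width 3, which upper-bounds the treewidth. Conversely, {0, 3, 4, 5} is a clique of size 4, and the vertices of any clique must share a bag in every tree decomposition; so some bag has ≥ 4 vertices and tw(G) ≥ 3. Combining the bounds, tw(G) = 3.

3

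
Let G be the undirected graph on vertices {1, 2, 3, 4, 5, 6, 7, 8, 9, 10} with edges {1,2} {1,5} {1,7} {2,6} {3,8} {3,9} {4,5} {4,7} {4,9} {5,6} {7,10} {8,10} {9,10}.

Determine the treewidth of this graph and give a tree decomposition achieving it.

Treewidth 2.
Bags: B1 = {2, 5, 6}  B2 = {1, 2, 5}  B3 = {1, 4, 5}  B4 = {1, 4, 7}  B5 = {4, 7, 9}  B6 = {7, 9, 10}  B7 = {3, 9, 10}  B8 = {3, 8, 10}
Tree: B1–B2, B2–B3, B3–B4, B4–B5, B5–B6, B6–B7, B7–B8

The largest bag has 3 vertices, giving width 2; this decomposition certifies tw(G) ≤ 2. For the lower bound, G contains the cycle 6–2–1–5–6, so G is not a forest; only forests have treewidth ≤ 1, hence tw(G) ≥ 2. The upper and lower bounds meet at 2, so that is the treewidth.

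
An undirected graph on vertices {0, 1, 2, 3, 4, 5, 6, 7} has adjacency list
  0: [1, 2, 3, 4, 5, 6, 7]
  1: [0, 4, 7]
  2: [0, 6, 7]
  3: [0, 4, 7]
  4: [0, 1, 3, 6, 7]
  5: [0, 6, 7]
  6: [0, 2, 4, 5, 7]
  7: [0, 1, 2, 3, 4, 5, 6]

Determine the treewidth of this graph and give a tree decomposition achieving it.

Treewidth 3.
Bags: B1 = {0, 5, 6, 7}  B2 = {0, 4, 6, 7}  B3 = {0, 3, 4, 7}  B4 = {0, 2, 6, 7}  B5 = {0, 1, 4, 7}
Tree: B1–B2, B2–B3, B1–B4, B2–B5

The largest bag has 4 vertices, giving width 3; this decomposition certifies tw(G) ≤ 3. Conversely, {0, 2, 6, 7} is a clique of size 4, and the vertices of any clique must share a bag in every tree decomposition; so some bag has ≥ 4 vertices and tw(G) ≥ 3. Combining the bounds, tw(G) = 3.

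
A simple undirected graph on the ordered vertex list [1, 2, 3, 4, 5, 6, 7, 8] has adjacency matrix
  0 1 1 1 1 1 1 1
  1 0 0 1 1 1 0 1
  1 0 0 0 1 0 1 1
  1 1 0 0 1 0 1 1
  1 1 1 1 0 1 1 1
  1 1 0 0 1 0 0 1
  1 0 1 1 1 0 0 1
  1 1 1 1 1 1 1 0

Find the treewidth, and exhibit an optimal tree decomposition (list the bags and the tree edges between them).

Each bag holds 5 vertices, so the decomposition has width 4, which upper-bounds the treewidth. Conversely, {1, 2, 4, 5, 8} is a clique of size 5, and the vertices of any clique must share a bag in every tree decomposition; so some bag has ≥ 5 vertices and tw(G) ≥ 4. Hence tw(G) = 4 exactly.

Treewidth 4.
One optimal decomposition is:
Bags: B1 = {1, 4, 5, 7, 8}  B2 = {1, 2, 4, 5, 8}  B3 = {1, 3, 5, 7, 8}  B4 = {1, 2, 5, 6, 8}
Tree: B1–B2, B1–B3, B2–B4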